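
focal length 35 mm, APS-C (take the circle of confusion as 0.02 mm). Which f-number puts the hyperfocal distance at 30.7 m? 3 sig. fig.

Rearrange H = f²/(N·c) + f for N: N = f² / ((H − f)·c).
N = 35² / ((30700 − 35) × 0.02) = 1225 / 613.3 ≈ 2.00.

f/2.00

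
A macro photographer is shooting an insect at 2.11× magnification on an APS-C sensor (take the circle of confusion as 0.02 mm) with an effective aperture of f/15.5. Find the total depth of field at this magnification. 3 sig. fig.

0.139 mm

At magnification m, DoF ≈ 2·N_eff·c/m² = 2 × 15.5 × 0.02 / 2.11² = 0.62 / 4.452 ≈ 0.139 mm.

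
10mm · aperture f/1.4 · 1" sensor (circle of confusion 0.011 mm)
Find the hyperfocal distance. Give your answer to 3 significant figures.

Hyperfocal distance H = f²/(N·c) + f = 10²/(1.4 × 0.011) + 10 = 100/0.0154 + 10 ≈ 6503.5 mm ≈ 6.50 m.

6.50 m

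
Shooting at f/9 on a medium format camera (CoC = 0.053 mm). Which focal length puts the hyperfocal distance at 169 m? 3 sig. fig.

284 mm

From H = f²/(N·c) + f, with f ≪ H: f ≈ √(H·N·c) = √(169000 × 9 × 0.053) = √80613 ≈ 283.9 mm.
The +f correction barely moves this — solving exactly, f² + N·c·f − N·c·H = 0 ⇒ f = (−N·c + √((N·c)² + 4·N·c·H))/2 = (−0.477 + √322452)/2 ≈ 283.69 mm, so f ≈ 284 mm.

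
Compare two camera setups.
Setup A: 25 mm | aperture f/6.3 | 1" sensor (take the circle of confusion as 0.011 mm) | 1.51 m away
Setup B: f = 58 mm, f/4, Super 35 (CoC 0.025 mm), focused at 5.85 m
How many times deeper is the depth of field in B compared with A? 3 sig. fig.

4.06

Setup A: H = 25²/(6.3×0.011) + 25 ≈ 9043.8 mm; DoF = Df − Dn = 1807.64 − 1296.52 ≈ 511.12 mm.
Setup B: H = 58²/(4×0.025) + 58 ≈ 33698.0 mm; DoF = Df − Dn = 7066.7 − 4990.7 ≈ 2076.0 mm.
Ratio = 2076.0 / 511.12 ≈ 4.06.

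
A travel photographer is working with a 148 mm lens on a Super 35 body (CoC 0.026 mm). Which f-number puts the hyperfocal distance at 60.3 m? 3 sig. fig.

f/14

Rearrange H = f²/(N·c) + f for N: N = f² / ((H − f)·c).
N = 148² / ((60300 − 148) × 0.026) = 21904 / 1564 ≈ 14.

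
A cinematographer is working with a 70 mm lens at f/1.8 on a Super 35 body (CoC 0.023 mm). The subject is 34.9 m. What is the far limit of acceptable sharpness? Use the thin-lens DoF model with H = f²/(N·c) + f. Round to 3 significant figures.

Hyperfocal distance H = f²/(N·c) + f = 70²/(1.8 × 0.023) + 70 = 4900/0.0414 + 70 ≈ 118427.5 mm ≈ 118.4 m.
Far limit Df = s·(H − f)/(H − s) = 34900 × (118427.5 − 70) / (118427.5 − 34900) = 34900 × 118357.5 / 83527.5 ≈ 49453 mm ≈ 49.5 m.

49.5 m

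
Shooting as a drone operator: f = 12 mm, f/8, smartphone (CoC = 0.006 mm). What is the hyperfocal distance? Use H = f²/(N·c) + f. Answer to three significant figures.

Hyperfocal distance H = f²/(N·c) + f = 12²/(8 × 0.006) + 12 = 144/0.048 + 12 ≈ 3012.0 mm ≈ 3.01 m.

3.01 m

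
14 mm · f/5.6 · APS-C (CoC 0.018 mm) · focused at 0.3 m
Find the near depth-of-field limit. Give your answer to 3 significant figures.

262 mm

Hyperfocal distance H = f²/(N·c) + f = 14²/(5.6 × 0.018) + 14 = 196/0.1008 + 14 ≈ 1958.4 mm ≈ 1.958 m.
Near limit Dn = s·(H − f)/(H + s − 2f) = 300 × (1958.4 − 14) / (1958.4 + 300 − 2 × 14) = 300 × 1944.4 / 2230.4 ≈ 261.53 mm.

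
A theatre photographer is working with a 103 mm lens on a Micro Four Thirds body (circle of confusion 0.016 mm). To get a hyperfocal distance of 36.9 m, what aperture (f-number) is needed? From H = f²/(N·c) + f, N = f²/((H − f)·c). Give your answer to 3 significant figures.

Rearrange H = f²/(N·c) + f for N: N = f² / ((H − f)·c).
N = 103² / ((36900 − 103) × 0.016) = 10609 / 588.8 ≈ 18.

f/18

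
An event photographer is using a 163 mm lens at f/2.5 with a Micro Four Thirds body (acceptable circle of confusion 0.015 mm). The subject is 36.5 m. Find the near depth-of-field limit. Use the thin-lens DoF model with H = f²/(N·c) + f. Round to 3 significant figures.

Hyperfocal distance H = f²/(N·c) + f = 163²/(2.5 × 0.015) + 163 = 26569/0.0375 + 163 ≈ 708669.7 mm ≈ 708.7 m.
Near limit Dn = s·(H − f)/(H + s − 2f) = 36500 × (708669.7 − 163) / (708669.7 + 36500 − 2 × 163) = 36500 × 708506.7 / 744843.7 ≈ 34719 mm ≈ 34.7 m.

34.7 m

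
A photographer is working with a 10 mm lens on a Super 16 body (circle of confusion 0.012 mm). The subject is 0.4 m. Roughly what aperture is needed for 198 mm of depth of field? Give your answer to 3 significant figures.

Write h = H − f = f²/(N·c). The thin-lens limits are Dn = s·h/(h + (s−f)) and Df = s·h/(h − (s−f)), so DoF = Df − Dn = 2·s·(s−f)·h / (h² − (s−f)²).
That is a quadratic in h: DoF·h² − 2·s·(s−f)·h − DoF·(s−f)² = 0 ⇒ h = (s−f)·(s + √(s² + DoF²)) / DoF = 390 × (400 + √(400² + 198²)) / 198 = 390 × (400 + 446.323) / 198 ≈ 1667.0 mm.
Then N = f²/(c·h) = 10² / (0.012 × 1667.0) = 100 / 20.004 ≈ 5.

f/5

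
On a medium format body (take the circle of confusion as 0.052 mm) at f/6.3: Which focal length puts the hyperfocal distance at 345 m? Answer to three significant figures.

336 mm

From H = f²/(N·c) + f, with f ≪ H: f ≈ √(H·N·c) = √(345000 × 6.3 × 0.052) = √113022 ≈ 336.2 mm.
The +f correction barely moves this — solving exactly, f² + N·c·f − N·c·H = 0 ⇒ f = (−N·c + √((N·c)² + 4·N·c·H))/2 = (−0.3276 + √452088)/2 ≈ 336.02 mm, so f ≈ 336 mm.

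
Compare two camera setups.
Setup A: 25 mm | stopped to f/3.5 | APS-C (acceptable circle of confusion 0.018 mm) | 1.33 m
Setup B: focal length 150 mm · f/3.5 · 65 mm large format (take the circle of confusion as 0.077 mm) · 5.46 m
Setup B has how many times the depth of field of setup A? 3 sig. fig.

1.96

Setup A: H = 25²/(3.5×0.018) + 25 ≈ 9945.6 mm; DoF = Df − Dn = 1531.45 − 1175.39 ≈ 356.06 mm.
Setup B: H = 150²/(3.5×0.077) + 150 ≈ 83637.9 mm; DoF = Df − Dn = 5830.85 − 5133.50 ≈ 697.35 mm.
Ratio = 697.35 / 356.06 ≈ 1.96.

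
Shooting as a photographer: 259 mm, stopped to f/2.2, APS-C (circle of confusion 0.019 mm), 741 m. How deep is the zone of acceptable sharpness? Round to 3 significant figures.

869 m

Hyperfocal distance H = f²/(N·c) + f = 259²/(2.2 × 0.019) + 259 = 67081/0.0418 + 259 ≈ 1605067.6 mm ≈ 1605 m.
Near limit Dn = s·(H − f)/(H + s − 2f) = 741000 × (1605067.6 − 259) / (1605067.6 + 741000 − 2 × 259) = 741000 × 1604808.6 / 2345549.6 ≈ 506987 mm.
Far limit Df = s·(H − f)/(H − s) = 741000 × (1605067.6 − 259) / (1605067.6 − 741000) = 741000 × 1604808.6 / 864067.6 ≈ 1376239 mm.
Depth of field = Df − Dn = 1376239 − 506987 ≈ 869252 mm ≈ 869 m.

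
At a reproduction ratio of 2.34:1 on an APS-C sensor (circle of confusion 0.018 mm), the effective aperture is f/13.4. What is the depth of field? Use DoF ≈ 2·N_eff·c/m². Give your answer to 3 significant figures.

At magnification m, DoF ≈ 2·N_eff·c/m² = 2 × 13.4 × 0.018 / 2.34² = 0.4824 / 5.476 ≈ 0.0881 mm.

0.0881 mm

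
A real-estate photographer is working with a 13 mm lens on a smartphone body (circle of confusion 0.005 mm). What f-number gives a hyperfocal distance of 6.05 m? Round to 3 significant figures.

Rearrange H = f²/(N·c) + f for N: N = f² / ((H − f)·c).
N = 13² / ((6050 − 13) × 0.005) = 169 / 30.19 ≈ 5.60.

f/5.60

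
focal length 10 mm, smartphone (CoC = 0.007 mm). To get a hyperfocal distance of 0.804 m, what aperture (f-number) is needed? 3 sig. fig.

Rearrange H = f²/(N·c) + f for N: N = f² / ((H − f)·c).
N = 10² / ((804 − 10) × 0.007) = 100 / 5.558 ≈ 18.

f/18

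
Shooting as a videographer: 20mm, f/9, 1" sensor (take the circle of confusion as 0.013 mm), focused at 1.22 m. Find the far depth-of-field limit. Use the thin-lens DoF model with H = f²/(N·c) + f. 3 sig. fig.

Hyperfocal distance H = f²/(N·c) + f = 20²/(9 × 0.013) + 20 = 400/0.117 + 20 ≈ 3438.8 mm ≈ 3.439 m.
Far limit Df = s·(H − f)/(H − s) = 1220 × (3438.8 − 20) / (3438.8 − 1220) = 1220 × 3418.8 / 2218.8 ≈ 1879.8 mm ≈ 1.88 m.

1.88 m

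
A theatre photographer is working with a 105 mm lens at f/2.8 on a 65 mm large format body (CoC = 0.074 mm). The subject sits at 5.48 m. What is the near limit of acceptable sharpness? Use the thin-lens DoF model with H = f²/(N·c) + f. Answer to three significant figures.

4.98 m

Hyperfocal distance H = f²/(N·c) + f = 105²/(2.8 × 0.074) + 105 = 11025/0.2072 + 105 ≈ 53314.5 mm ≈ 53.31 m.
Near limit Dn = s·(H − f)/(H + s − 2f) = 5480 × (53314.5 − 105) / (53314.5 + 5480 − 2 × 105) = 5480 × 53209.5 / 58584.5 ≈ 4977.2 mm ≈ 4.98 m.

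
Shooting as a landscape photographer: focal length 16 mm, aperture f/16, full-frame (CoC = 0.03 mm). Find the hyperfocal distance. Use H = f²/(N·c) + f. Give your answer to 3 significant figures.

Hyperfocal distance H = f²/(N·c) + f = 16²/(16 × 0.03) + 16 = 256/0.48 + 16 ≈ 549.3 mm ≈ 0.549 m.

0.549 m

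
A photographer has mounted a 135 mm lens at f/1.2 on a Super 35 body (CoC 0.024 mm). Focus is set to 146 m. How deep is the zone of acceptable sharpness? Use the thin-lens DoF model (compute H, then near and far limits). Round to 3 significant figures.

71.1 m

Hyperfocal distance H = f²/(N·c) + f = 135²/(1.2 × 0.024) + 135 = 18225/0.0288 + 135 ≈ 632947.5 mm ≈ 632.9 m.
Near limit Dn = s·(H − f)/(H + s − 2f) = 146000 × (632947.5 − 135) / (632947.5 + 146000 − 2 × 135) = 146000 × 632812.5 / 778677.5 ≈ 118651 mm.
Far limit Df = s·(H − f)/(H − s) = 146000 × (632947.5 − 135) / (632947.5 − 146000) = 146000 × 632812.5 / 486947.5 ≈ 189734 mm.
Depth of field = Df − Dn = 189734 − 118651 ≈ 71083 mm ≈ 71.1 m.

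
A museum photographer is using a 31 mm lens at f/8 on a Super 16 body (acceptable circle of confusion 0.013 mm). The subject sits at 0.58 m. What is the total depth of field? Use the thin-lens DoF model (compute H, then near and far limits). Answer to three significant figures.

Hyperfocal distance H = f²/(N·c) + f = 31²/(8 × 0.013) + 31 = 961/0.104 + 31 ≈ 9271.4 mm ≈ 9.271 m.
Near limit Dn = s·(H − f)/(H + s − 2f) = 580 × (9271.4 − 31) / (9271.4 + 580 − 2 × 31) = 580 × 9240.4 / 9789.4 ≈ 547.473 mm.
Far limit Df = s·(H − f)/(H − s) = 580 × (9271.4 − 31) / (9271.4 − 580) = 580 × 9240.4 / 8691.4 ≈ 616.636 mm.
Depth of field = Df − Dn = 616.636 − 547.473 ≈ 69.163 mm.

69.2 mm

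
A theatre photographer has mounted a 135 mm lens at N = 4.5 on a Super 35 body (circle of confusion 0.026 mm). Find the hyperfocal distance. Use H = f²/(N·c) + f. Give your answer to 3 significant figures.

156 m

Hyperfocal distance H = f²/(N·c) + f = 135²/(4.5 × 0.026) + 135 = 18225/0.117 + 135 ≈ 155904.2 mm ≈ 156 m.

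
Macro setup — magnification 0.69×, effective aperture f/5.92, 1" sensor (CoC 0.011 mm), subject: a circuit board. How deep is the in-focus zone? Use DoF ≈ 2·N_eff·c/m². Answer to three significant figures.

0.274 mm

At magnification m, DoF ≈ 2·N_eff·c/m² = 2 × 5.92 × 0.011 / 0.69² = 0.1302 / 0.4761 ≈ 0.274 mm.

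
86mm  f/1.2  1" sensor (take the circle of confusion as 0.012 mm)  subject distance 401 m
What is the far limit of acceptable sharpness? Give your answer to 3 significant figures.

1830 m

Hyperfocal distance H = f²/(N·c) + f = 86²/(1.2 × 0.012) + 86 = 7396/0.0144 + 86 ≈ 513697.1 mm ≈ 513.7 m.
Far limit Df = s·(H − f)/(H − s) = 401000 × (513697.1 − 86) / (513697.1 − 401000) = 401000 × 513611.1 / 112697.1 ≈ 1827536 mm ≈ 1830 m.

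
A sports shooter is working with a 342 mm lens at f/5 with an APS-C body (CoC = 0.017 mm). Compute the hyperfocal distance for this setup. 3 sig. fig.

1380 m

Hyperfocal distance H = f²/(N·c) + f = 342²/(5 × 0.017) + 342 = 116964/0.085 + 342 ≈ 1376389.1 mm ≈ 1380 m.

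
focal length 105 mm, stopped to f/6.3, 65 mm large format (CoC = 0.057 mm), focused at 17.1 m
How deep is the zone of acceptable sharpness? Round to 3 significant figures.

27.3 m

Hyperfocal distance H = f²/(N·c) + f = 105²/(6.3 × 0.057) + 105 = 11025/0.3591 + 105 ≈ 30806.8 mm ≈ 30.81 m.
Near limit Dn = s·(H − f)/(H + s − 2f) = 17100 × (30806.8 − 105) / (30806.8 + 17100 − 2 × 105) = 17100 × 30701.8 / 47696.8 ≈ 11007 mm.
Far limit Df = s·(H − f)/(H − s) = 17100 × (30806.8 − 105) / (30806.8 − 17100) = 17100 × 30701.8 / 13706.8 ≈ 38302 mm.
Depth of field = Df − Dn = 38302 − 11007 ≈ 27295 mm ≈ 27.3 m.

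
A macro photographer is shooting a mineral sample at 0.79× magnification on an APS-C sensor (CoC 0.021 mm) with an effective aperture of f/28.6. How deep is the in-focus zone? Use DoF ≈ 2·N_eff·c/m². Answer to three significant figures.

1.92 mm

At magnification m, DoF ≈ 2·N_eff·c/m² = 2 × 28.6 × 0.021 / 0.79² = 1.201 / 0.6241 ≈ 1.92 mm.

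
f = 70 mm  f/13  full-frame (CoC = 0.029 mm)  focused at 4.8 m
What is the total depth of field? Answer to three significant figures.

Hyperfocal distance H = f²/(N·c) + f = 70²/(13 × 0.029) + 70 = 4900/0.377 + 70 ≈ 13067.3 mm ≈ 13.07 m.
Near limit Dn = s·(H − f)/(H + s − 2f) = 4800 × (13067.3 − 70) / (13067.3 + 4800 − 2 × 70) = 4800 × 12997.3 / 17727.3 ≈ 3519.3 mm.
Far limit Df = s·(H − f)/(H − s) = 4800 × (13067.3 − 70) / (13067.3 − 4800) = 4800 × 12997.3 / 8267.3 ≈ 7546.2 mm.
Depth of field = Df − Dn = 7546.2 − 3519.3 ≈ 4026.9 mm ≈ 4.03 m.

4.03 m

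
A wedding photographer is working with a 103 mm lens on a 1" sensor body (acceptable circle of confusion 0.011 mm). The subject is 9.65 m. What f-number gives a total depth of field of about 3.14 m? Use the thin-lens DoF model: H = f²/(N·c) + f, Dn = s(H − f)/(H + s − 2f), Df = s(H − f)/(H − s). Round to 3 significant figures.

Write h = H − f = f²/(N·c). The thin-lens limits are Dn = s·h/(h + (s−f)) and Df = s·h/(h − (s−f)), so DoF = Df − Dn = 2·s·(s−f)·h / (h² − (s−f)²).
That is a quadratic in h: DoF·h² − 2·s·(s−f)·h − DoF·(s−f)² = 0 ⇒ h = (s−f)·(s + √(s² + DoF²)) / DoF = 9547 × (9650 + √(9650² + 3140²)) / 3140 = 9547 × (9650 + 10148.0) / 3140 ≈ 60195 mm.
Then N = f²/(c·h) = 103² / (0.011 × 60195) = 10609 / 662.14 ≈ 16.

f/16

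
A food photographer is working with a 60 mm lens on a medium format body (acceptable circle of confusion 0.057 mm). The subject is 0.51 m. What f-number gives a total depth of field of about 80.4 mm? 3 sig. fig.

Write h = H − f = f²/(N·c). The thin-lens limits are Dn = s·h/(h + (s−f)) and Df = s·h/(h − (s−f)), so DoF = Df − Dn = 2·s·(s−f)·h / (h² − (s−f)²).
That is a quadratic in h: DoF·h² − 2·s·(s−f)·h − DoF·(s−f)² = 0 ⇒ h = (s−f)·(s + √(s² + DoF²)) / DoF = 450 × (510 + √(510² + 80.4²)) / 80.4 = 450 × (510 + 516.299) / 80.4 ≈ 5744.2 mm.
Then N = f²/(c·h) = 60² / (0.057 × 5744.2) = 3600 / 327.42 ≈ 11.

f/11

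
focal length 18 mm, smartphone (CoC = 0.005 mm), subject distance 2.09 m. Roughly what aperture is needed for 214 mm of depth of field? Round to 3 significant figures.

Write h = H − f = f²/(N·c). The thin-lens limits are Dn = s·h/(h + (s−f)) and Df = s·h/(h − (s−f)), so DoF = Df − Dn = 2·s·(s−f)·h / (h² − (s−f)²).
That is a quadratic in h: DoF·h² − 2·s·(s−f)·h − DoF·(s−f)² = 0 ⇒ h = (s−f)·(s + √(s² + DoF²)) / DoF = 2072 × (2090 + √(2090² + 214²)) / 214 = 2072 × (2090 + 2100.93) / 214 ≈ 40578 mm.
Then N = f²/(c·h) = 18² / (0.005 × 40578) = 324 / 202.89 ≈ 1.60.

f/1.60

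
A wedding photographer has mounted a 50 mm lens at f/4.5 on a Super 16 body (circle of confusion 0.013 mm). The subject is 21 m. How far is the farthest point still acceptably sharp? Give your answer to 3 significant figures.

41.2 m

Hyperfocal distance H = f²/(N·c) + f = 50²/(4.5 × 0.013) + 50 = 2500/0.0585 + 50 ≈ 42785.0 mm ≈ 42.79 m.
Far limit Df = s·(H − f)/(H − s) = 21000 × (42785.0 − 50) / (42785.0 − 21000) = 21000 × 42735.0 / 21785.0 ≈ 41195 mm ≈ 41.2 m.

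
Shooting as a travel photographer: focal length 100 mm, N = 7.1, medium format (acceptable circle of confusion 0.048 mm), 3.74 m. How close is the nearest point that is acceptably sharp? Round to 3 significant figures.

Hyperfocal distance H = f²/(N·c) + f = 100²/(7.1 × 0.048) + 100 = 10000/0.3408 + 100 ≈ 29442.7 mm ≈ 29.44 m.
Near limit Dn = s·(H − f)/(H + s − 2f) = 3740 × (29442.7 − 100) / (29442.7 + 3740 − 2 × 100) = 3740 × 29342.7 / 32982.7 ≈ 3327.3 mm ≈ 3.33 m.

3.33 m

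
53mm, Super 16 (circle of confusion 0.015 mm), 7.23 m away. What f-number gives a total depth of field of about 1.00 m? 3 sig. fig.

Write h = H − f = f²/(N·c). The thin-lens limits are Dn = s·h/(h + (s−f)) and Df = s·h/(h − (s−f)), so DoF = Df − Dn = 2·s·(s−f)·h / (h² − (s−f)²).
That is a quadratic in h: DoF·h² − 2·s·(s−f)·h − DoF·(s−f)² = 0 ⇒ h = (s−f)·(s + √(s² + DoF²)) / DoF = 7177 × (7230 + √(7230² + 1000²)) / 1000 = 7177 × (7230 + 7298.83) / 1000 ≈ 104273 mm.
Then N = f²/(c·h) = 53² / (0.015 × 104273) = 2809 / 1564.1 ≈ 1.80.

f/1.80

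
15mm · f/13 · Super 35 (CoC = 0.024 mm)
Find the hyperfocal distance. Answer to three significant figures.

Hyperfocal distance H = f²/(N·c) + f = 15²/(13 × 0.024) + 15 = 225/0.312 + 15 ≈ 736.2 mm ≈ 0.736 m.

0.736 m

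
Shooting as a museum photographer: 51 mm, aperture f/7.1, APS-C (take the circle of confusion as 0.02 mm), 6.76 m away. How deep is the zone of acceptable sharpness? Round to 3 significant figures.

5.72 m

Hyperfocal distance H = f²/(N·c) + f = 51²/(7.1 × 0.02) + 51 = 2601/0.142 + 51 ≈ 18367.9 mm ≈ 18.37 m.
Near limit Dn = s·(H − f)/(H + s − 2f) = 6760 × (18367.9 − 51) / (18367.9 + 6760 − 2 × 51) = 6760 × 18316.9 / 25025.9 ≈ 4947.8 mm.
Far limit Df = s·(H − f)/(H − s) = 6760 × (18367.9 − 51) / (18367.9 − 6760) = 6760 × 18316.9 / 11607.9 ≈ 10667.1 mm.
Depth of field = Df − Dn = 10667.1 − 4947.8 ≈ 5719.3 mm ≈ 5.72 m.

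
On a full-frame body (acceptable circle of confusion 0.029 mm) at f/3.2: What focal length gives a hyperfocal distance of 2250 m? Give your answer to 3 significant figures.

From H = f²/(N·c) + f, with f ≪ H: f ≈ √(H·N·c) = √(2250000 × 3.2 × 0.029) = √208800 ≈ 456.9 mm.
The +f correction barely moves this — solving exactly, f² + N·c·f − N·c·H = 0 ⇒ f = (−N·c + √((N·c)² + 4·N·c·H))/2 = (−0.0928 + √835200)/2 ≈ 456.90 mm, so f ≈ 457 mm.

457 mm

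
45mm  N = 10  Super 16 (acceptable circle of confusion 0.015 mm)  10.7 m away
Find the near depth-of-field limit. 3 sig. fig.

Hyperfocal distance H = f²/(N·c) + f = 45²/(10 × 0.015) + 45 = 2025/0.15 + 45 ≈ 13545.0 mm ≈ 13.54 m.
Near limit Dn = s·(H − f)/(H + s − 2f) = 10700 × (13545.0 − 45) / (13545.0 + 10700 − 2 × 45) = 10700 × 13500.0 / 24155.0 ≈ 5980.1 mm ≈ 5.98 m.

5.98 m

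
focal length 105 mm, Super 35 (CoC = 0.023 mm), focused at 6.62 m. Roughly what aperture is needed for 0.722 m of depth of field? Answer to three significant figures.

Write h = H − f = f²/(N·c). The thin-lens limits are Dn = s·h/(h + (s−f)) and Df = s·h/(h − (s−f)), so DoF = Df − Dn = 2·s·(s−f)·h / (h² − (s−f)²).
That is a quadratic in h: DoF·h² − 2·s·(s−f)·h − DoF·(s−f)² = 0 ⇒ h = (s−f)·(s + √(s² + DoF²)) / DoF = 6515 × (6620 + √(6620² + 722²)) / 722 = 6515 × (6620 + 6659.26) / 722 ≈ 119826 mm.
Then N = f²/(c·h) = 105² / (0.023 × 119826) = 11025 / 2756.0 ≈ 4.

f/4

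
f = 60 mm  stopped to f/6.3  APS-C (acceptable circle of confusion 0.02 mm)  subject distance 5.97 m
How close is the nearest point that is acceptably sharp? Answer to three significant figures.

Hyperfocal distance H = f²/(N·c) + f = 60²/(6.3 × 0.02) + 60 = 3600/0.126 + 60 ≈ 28631.4 mm ≈ 28.63 m.
Near limit Dn = s·(H − f)/(H + s − 2f) = 5970 × (28631.4 − 60) / (28631.4 + 5970 − 2 × 60) = 5970 × 28571.4 / 34481.4 ≈ 4946.8 mm ≈ 4.95 m.

4.95 m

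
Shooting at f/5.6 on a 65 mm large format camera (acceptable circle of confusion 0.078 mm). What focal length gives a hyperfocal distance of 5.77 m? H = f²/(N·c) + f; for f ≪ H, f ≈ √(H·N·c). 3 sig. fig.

50.0 mm

From H = f²/(N·c) + f, with f ≪ H: f ≈ √(H·N·c) = √(5770 × 5.6 × 0.078) = √2520.3 ≈ 50.20 mm.
Exact: f² + N·c·f − N·c·H = 0 ⇒ f = (−N·c + √((N·c)² + 4·N·c·H))/2 = (−0.4368 + √10082)/2 ≈ 49.985 mm ≈ 50.0 mm.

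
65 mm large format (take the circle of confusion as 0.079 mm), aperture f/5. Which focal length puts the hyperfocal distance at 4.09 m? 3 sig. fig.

40.0 mm

From H = f²/(N·c) + f, with f ≪ H: f ≈ √(H·N·c) = √(4090 × 5 × 0.079) = √1615.6 ≈ 40.19 mm.
Exact: f² + N·c·f − N·c·H = 0 ⇒ f = (−N·c + √((N·c)² + 4·N·c·H))/2 = (−0.395 + √6462.4)/2 ≈ 39.997 mm ≈ 40.0 mm.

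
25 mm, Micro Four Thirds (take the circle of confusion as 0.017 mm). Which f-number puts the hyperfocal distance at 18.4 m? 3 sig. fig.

Rearrange H = f²/(N·c) + f for N: N = f² / ((H − f)·c).
N = 25² / ((18400 − 25) × 0.017) = 625 / 312.4 ≈ 2.00.

f/2.00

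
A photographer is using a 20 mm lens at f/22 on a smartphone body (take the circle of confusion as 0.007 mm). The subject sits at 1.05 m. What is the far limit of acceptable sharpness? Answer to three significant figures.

1.74 m

Hyperfocal distance H = f²/(N·c) + f = 20²/(22 × 0.007) + 20 = 400/0.154 + 20 ≈ 2617.4 mm ≈ 2.617 m.
Far limit Df = s·(H − f)/(H − s) = 1050 × (2617.4 − 20) / (2617.4 − 1050) = 1050 × 2597.4 / 1567.4 ≈ 1740.0 mm ≈ 1.74 m.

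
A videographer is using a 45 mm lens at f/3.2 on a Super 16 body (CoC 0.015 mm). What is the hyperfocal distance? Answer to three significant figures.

42.2 m

Hyperfocal distance H = f²/(N·c) + f = 45²/(3.2 × 0.015) + 45 = 2025/0.048 + 45 ≈ 42232.5 mm ≈ 42.2 m.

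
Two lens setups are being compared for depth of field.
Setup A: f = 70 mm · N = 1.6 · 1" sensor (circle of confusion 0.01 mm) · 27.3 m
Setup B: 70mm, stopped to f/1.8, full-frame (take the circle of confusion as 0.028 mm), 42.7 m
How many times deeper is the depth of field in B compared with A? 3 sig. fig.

Setup A: H = 70²/(1.6×0.01) + 70 ≈ 306320.0 mm; DoF = Df − Dn = 29964.2 − 25070.8 ≈ 4893.4 mm.
Setup B: H = 70²/(1.8×0.028) + 70 ≈ 97292.2 mm; DoF = Df − Dn = 76044 − 29684 ≈ 46360 mm.
Ratio = 46360 / 4893.4 ≈ 9.47.

9.47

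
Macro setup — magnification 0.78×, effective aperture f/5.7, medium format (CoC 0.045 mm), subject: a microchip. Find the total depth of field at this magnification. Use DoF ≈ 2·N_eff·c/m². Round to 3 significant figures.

At magnification m, DoF ≈ 2·N_eff·c/m² = 2 × 5.7 × 0.045 / 0.78² = 0.513 / 0.6084 ≈ 0.843 mm.

0.843 mm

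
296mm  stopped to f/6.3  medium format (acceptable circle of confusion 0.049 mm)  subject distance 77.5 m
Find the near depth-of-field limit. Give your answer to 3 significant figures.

Hyperfocal distance H = f²/(N·c) + f = 296²/(6.3 × 0.049) + 296 = 87616/0.3087 + 296 ≈ 284118.5 mm ≈ 284.1 m.
Near limit Dn = s·(H − f)/(H + s − 2f) = 77500 × (284118.5 − 296) / (284118.5 + 77500 − 2 × 296) = 77500 × 283822.5 / 361026.5 ≈ 60927 mm ≈ 60.9 m.

60.9 m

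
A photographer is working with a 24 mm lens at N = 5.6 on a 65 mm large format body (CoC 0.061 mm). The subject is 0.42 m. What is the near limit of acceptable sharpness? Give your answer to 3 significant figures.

340 mm

Hyperfocal distance H = f²/(N·c) + f = 24²/(5.6 × 0.061) + 24 = 576/0.3416 + 24 ≈ 1710.2 mm ≈ 1.710 m.
Near limit Dn = s·(H − f)/(H + s − 2f) = 420 × (1710.2 − 24) / (1710.2 + 420 − 2 × 24) = 420 × 1686.2 / 2082.2 ≈ 340.12 mm.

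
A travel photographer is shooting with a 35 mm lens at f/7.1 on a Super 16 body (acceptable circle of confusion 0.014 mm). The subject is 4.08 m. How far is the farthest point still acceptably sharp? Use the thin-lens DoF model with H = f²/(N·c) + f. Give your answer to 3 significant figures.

6.07 m

Hyperfocal distance H = f²/(N·c) + f = 35²/(7.1 × 0.014) + 35 = 1225/0.0994 + 35 ≈ 12358.9 mm ≈ 12.36 m.
Far limit Df = s·(H − f)/(H − s) = 4080 × (12358.9 − 35) / (12358.9 − 4080) = 4080 × 12323.9 / 8278.9 ≈ 6073.4 mm ≈ 6.07 m.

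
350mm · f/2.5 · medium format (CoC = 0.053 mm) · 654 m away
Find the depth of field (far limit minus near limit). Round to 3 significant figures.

Hyperfocal distance H = f²/(N·c) + f = 350²/(2.5 × 0.053) + 350 = 122500/0.1325 + 350 ≈ 924878.3 mm ≈ 924.9 m.
Near limit Dn = s·(H − f)/(H + s − 2f) = 654000 × (924878.3 − 350) / (924878.3 + 654000 − 2 × 350) = 654000 × 924528.3 / 1578178.3 ≈ 383126 mm.
Far limit Df = s·(H − f)/(H − s) = 654000 × (924878.3 − 350) / (924878.3 − 654000) = 654000 × 924528.3 / 270878.3 ≈ 2232152 mm.
Depth of field = Df − Dn = 2232152 − 383126 ≈ 1849026 mm ≈ 1850 m.

1850 m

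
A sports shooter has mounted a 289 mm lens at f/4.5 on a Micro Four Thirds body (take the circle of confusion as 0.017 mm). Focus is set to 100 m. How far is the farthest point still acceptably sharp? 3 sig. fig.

Hyperfocal distance H = f²/(N·c) + f = 289²/(4.5 × 0.017) + 289 = 83521/0.0765 + 289 ≈ 1092066.8 mm ≈ 1092 m.
Far limit Df = s·(H − f)/(H − s) = 100000 × (1092066.8 − 289) / (1092066.8 − 100000) = 100000 × 1091777.8 / 992066.8 ≈ 110051 mm ≈ 110 m.

110 m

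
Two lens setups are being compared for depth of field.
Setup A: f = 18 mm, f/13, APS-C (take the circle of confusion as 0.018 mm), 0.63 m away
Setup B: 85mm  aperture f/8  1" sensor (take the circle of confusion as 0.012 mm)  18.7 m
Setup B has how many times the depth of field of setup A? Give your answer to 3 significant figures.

14.2

Setup A: H = 18²/(13×0.018) + 18 ≈ 1402.6 mm; DoF = Df − Dn = 1129.03 − 436.89 ≈ 692.14 mm.
Setup B: H = 85²/(8×0.012) + 85 ≈ 75345.4 mm; DoF = Df − Dn = 24845.3 − 14991.9 ≈ 9853.4 mm.
Ratio = 9853.4 / 692.14 ≈ 14.2.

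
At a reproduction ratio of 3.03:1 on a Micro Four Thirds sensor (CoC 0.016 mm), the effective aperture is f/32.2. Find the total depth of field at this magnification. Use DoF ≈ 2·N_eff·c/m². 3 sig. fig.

At magnification m, DoF ≈ 2·N_eff·c/m² = 2 × 32.2 × 0.016 / 3.03² = 1.03 / 9.181 ≈ 0.112 mm.

0.112 mm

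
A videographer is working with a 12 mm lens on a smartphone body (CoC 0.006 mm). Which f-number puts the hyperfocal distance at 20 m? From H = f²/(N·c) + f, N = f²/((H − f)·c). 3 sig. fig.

Rearrange H = f²/(N·c) + f for N: N = f² / ((H − f)·c).
N = 12² / ((20000 − 12) × 0.006) = 144 / 119.9 ≈ 1.20.

f/1.20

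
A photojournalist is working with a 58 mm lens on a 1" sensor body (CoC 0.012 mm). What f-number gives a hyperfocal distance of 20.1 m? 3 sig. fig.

f/14

Rearrange H = f²/(N·c) + f for N: N = f² / ((H − f)·c).
N = 58² / ((20100 − 58) × 0.012) = 3364 / 240.5 ≈ 14.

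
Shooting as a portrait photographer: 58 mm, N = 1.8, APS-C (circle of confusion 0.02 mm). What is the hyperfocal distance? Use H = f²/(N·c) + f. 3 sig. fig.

Hyperfocal distance H = f²/(N·c) + f = 58²/(1.8 × 0.02) + 58 = 3364/0.036 + 58 ≈ 93502.4 mm ≈ 93.5 m.

93.5 m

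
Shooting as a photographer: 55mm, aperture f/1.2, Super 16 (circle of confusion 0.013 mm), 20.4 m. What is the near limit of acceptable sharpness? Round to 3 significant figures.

18.5 m

Hyperfocal distance H = f²/(N·c) + f = 55²/(1.2 × 0.013) + 55 = 3025/0.0156 + 55 ≈ 193965.3 mm ≈ 194.0 m.
Near limit Dn = s·(H − f)/(H + s − 2f) = 20400 × (193965.3 − 55) / (193965.3 + 20400 − 2 × 55) = 20400 × 193910.3 / 214255.3 ≈ 18463 mm ≈ 18.5 m.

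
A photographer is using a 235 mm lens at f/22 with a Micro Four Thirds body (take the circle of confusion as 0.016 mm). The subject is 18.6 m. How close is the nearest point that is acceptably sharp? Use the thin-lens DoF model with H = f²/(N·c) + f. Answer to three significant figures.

16.7 m

Hyperfocal distance H = f²/(N·c) + f = 235²/(22 × 0.016) + 235 = 55225/0.352 + 235 ≈ 157124.2 mm ≈ 157.1 m.
Near limit Dn = s·(H − f)/(H + s − 2f) = 18600 × (157124.2 − 235) / (157124.2 + 18600 − 2 × 235) = 18600 × 156889.2 / 175254.2 ≈ 16651 mm ≈ 16.7 m.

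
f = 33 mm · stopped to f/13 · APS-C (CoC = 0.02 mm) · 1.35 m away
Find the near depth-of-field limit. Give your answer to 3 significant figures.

1.03 m

Hyperfocal distance H = f²/(N·c) + f = 33²/(13 × 0.02) + 33 = 1089/0.26 + 33 ≈ 4221.5 mm ≈ 4.221 m.
Near limit Dn = s·(H − f)/(H + s − 2f) = 1350 × (4221.5 − 33) / (4221.5 + 1350 − 2 × 33) = 1350 × 4188.5 / 5505.5 ≈ 1027.1 mm ≈ 1.03 m.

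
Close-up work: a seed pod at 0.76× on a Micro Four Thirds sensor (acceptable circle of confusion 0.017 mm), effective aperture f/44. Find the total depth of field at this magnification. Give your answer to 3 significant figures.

2.59 mm

At magnification m, DoF ≈ 2·N_eff·c/m² = 2 × 44 × 0.017 / 0.76² = 1.496 / 0.5776 ≈ 2.59 mm.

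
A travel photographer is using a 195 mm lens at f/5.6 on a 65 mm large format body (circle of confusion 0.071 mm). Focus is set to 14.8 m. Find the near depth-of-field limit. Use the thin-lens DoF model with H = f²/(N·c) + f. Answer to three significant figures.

Hyperfocal distance H = f²/(N·c) + f = 195²/(5.6 × 0.071) + 195 = 38025/0.3976 + 195 ≈ 95831.3 mm ≈ 95.83 m.
Near limit Dn = s·(H − f)/(H + s − 2f) = 14800 × (95831.3 − 195) / (95831.3 + 14800 − 2 × 195) = 14800 × 95636.3 / 110241.3 ≈ 12839 mm ≈ 12.8 m.

12.8 m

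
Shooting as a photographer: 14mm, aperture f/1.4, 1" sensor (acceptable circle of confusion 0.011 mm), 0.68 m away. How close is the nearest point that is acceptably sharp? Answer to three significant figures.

0.646 m

Hyperfocal distance H = f²/(N·c) + f = 14²/(1.4 × 0.011) + 14 = 196/0.0154 + 14 ≈ 12741.3 mm ≈ 12.74 m.
Near limit Dn = s·(H − f)/(H + s − 2f) = 680 × (12741.3 − 14) / (12741.3 + 680 − 2 × 14) = 680 × 12727.3 / 13393.3 ≈ 646.19 mm ≈ 0.646 m.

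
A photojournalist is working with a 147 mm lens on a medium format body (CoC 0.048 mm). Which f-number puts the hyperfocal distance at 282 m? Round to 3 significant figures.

Rearrange H = f²/(N·c) + f for N: N = f² / ((H − f)·c).
N = 147² / ((282000 − 147) × 0.048) = 21609 / 13529 ≈ 1.60.

f/1.60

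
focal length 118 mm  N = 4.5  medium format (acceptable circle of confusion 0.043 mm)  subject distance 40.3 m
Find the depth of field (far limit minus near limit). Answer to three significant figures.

Hyperfocal distance H = f²/(N·c) + f = 118²/(4.5 × 0.043) + 118 = 13924/0.1935 + 118 ≈ 72076.7 mm ≈ 72.08 m.
Near limit Dn = s·(H − f)/(H + s − 2f) = 40300 × (72076.7 − 118) / (72076.7 + 40300 − 2 × 118) = 40300 × 71958.7 / 112140.7 ≈ 25860 mm.
Far limit Df = s·(H − f)/(H − s) = 40300 × (72076.7 − 118) / (72076.7 − 40300) = 40300 × 71958.7 / 31776.7 ≈ 91260 mm.
Depth of field = Df − Dn = 91260 − 25860 ≈ 65400 mm ≈ 65.4 m.

65.4 m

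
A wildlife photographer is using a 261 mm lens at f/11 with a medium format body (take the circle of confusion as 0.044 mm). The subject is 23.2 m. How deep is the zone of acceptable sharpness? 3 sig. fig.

7.77 m

Hyperfocal distance H = f²/(N·c) + f = 261²/(11 × 0.044) + 261 = 68121/0.484 + 261 ≈ 141006.9 mm ≈ 141.0 m.
Near limit Dn = s·(H − f)/(H + s − 2f) = 23200 × (141006.9 − 261) / (141006.9 + 23200 − 2 × 261) = 23200 × 140745.9 / 163684.9 ≈ 19948.7 mm.
Far limit Df = s·(H − f)/(H − s) = 23200 × (141006.9 − 261) / (141006.9 − 23200) = 23200 × 140745.9 / 117806.9 ≈ 27717.4 mm.
Depth of field = Df − Dn = 27717.4 − 19948.7 ≈ 7768.7 mm ≈ 7.77 m.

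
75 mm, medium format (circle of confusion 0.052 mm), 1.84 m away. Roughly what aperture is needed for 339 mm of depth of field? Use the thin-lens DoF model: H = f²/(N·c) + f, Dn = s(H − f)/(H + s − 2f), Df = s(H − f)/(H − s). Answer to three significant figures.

f/5.60

Write h = H − f = f²/(N·c). The thin-lens limits are Dn = s·h/(h + (s−f)) and Df = s·h/(h − (s−f)), so DoF = Df − Dn = 2·s·(s−f)·h / (h² − (s−f)²).
That is a quadratic in h: DoF·h² − 2·s·(s−f)·h − DoF·(s−f)² = 0 ⇒ h = (s−f)·(s + √(s² + DoF²)) / DoF = 1765 × (1840 + √(1840² + 339²)) / 339 = 1765 × (1840 + 1870.97) / 339 ≈ 19321 mm.
Then N = f²/(c·h) = 75² / (0.052 × 19321) = 5625 / 1004.7 ≈ 5.60.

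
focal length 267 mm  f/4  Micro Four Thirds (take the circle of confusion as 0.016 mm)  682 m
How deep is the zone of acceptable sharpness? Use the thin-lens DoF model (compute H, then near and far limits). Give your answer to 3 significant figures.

1330 m

Hyperfocal distance H = f²/(N·c) + f = 267²/(4 × 0.016) + 267 = 71289/0.064 + 267 ≈ 1114157.6 mm ≈ 1114 m.
Near limit Dn = s·(H − f)/(H + s − 2f) = 682000 × (1114157.6 − 267) / (1114157.6 + 682000 − 2 × 267) = 682000 × 1113890.6 / 1795623.6 ≈ 423069 mm.
Far limit Df = s·(H − f)/(H − s) = 682000 × (1114157.6 − 267) / (1114157.6 − 682000) = 682000 × 1113890.6 / 432157.6 ≈ 1757862 mm.
Depth of field = Df − Dn = 1757862 − 423069 ≈ 1334793 mm ≈ 1330 m.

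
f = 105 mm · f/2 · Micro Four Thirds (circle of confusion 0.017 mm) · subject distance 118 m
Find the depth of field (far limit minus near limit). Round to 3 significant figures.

98.9 m

Hyperfocal distance H = f²/(N·c) + f = 105²/(2 × 0.017) + 105 = 11025/0.034 + 105 ≈ 324369.7 mm ≈ 324.4 m.
Near limit Dn = s·(H − f)/(H + s − 2f) = 118000 × (324369.7 − 105) / (324369.7 + 118000 − 2 × 105) = 118000 × 324264.7 / 442159.7 ≈ 86537 mm.
Far limit Df = s·(H − f)/(H − s) = 118000 × (324369.7 − 105) / (324369.7 − 118000) = 118000 × 324264.7 / 206369.7 ≈ 185411 mm.
Depth of field = Df − Dn = 185411 − 86537 ≈ 98874 mm ≈ 98.9 m.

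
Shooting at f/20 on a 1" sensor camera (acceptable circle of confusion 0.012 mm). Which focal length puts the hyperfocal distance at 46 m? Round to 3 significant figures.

105 mm

From H = f²/(N·c) + f, with f ≪ H: f ≈ √(H·N·c) = √(46000 × 20 × 0.012) = √11040 ≈ 105.1 mm.
The +f correction barely moves this — solving exactly, f² + N·c·f − N·c·H = 0 ⇒ f = (−N·c + √((N·c)² + 4·N·c·H))/2 = (−0.24 + √44160)/2 ≈ 104.95 mm, so f ≈ 105 mm.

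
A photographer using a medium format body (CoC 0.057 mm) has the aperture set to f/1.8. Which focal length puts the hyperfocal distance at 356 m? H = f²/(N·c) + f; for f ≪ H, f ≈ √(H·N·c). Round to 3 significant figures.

191 mm

From H = f²/(N·c) + f, with f ≪ H: f ≈ √(H·N·c) = √(356000 × 1.8 × 0.057) = √36526 ≈ 191.1 mm.
The +f correction barely moves this — solving exactly, f² + N·c·f − N·c·H = 0 ⇒ f = (−N·c + √((N·c)² + 4·N·c·H))/2 = (−0.1026 + √146102)/2 ≈ 191.07 mm, so f ≈ 191 mm.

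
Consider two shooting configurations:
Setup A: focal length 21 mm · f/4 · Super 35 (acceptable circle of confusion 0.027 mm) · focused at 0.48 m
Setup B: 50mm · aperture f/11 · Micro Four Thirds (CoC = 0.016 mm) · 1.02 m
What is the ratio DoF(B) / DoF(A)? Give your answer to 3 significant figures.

Setup A: H = 21²/(4×0.027) + 21 ≈ 4104.3 mm; DoF = Df − Dn = 540.79 − 431.50 ≈ 109.29 mm.
Setup B: H = 50²/(11×0.016) + 50 ≈ 14254.5 mm; DoF = Df − Dn = 1094.76 − 954.80 ≈ 139.96 mm.
Ratio = 139.96 / 109.29 ≈ 1.28.

1.28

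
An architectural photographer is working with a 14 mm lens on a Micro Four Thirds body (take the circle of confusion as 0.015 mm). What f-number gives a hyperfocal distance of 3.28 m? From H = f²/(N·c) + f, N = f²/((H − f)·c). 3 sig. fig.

Rearrange H = f²/(N·c) + f for N: N = f² / ((H − f)·c).
N = 14² / ((3280 − 14) × 0.015) = 196 / 48.99 ≈ 4.

f/4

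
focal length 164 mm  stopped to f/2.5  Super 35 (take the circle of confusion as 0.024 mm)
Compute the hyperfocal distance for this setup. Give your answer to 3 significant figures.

448 m

Hyperfocal distance H = f²/(N·c) + f = 164²/(2.5 × 0.024) + 164 = 26896/0.06 + 164 ≈ 448430.7 mm ≈ 448 m.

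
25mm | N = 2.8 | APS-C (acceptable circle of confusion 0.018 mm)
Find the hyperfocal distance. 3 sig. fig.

Hyperfocal distance H = f²/(N·c) + f = 25²/(2.8 × 0.018) + 25 = 625/0.0504 + 25 ≈ 12425.8 mm ≈ 12.4 m.

12.4 m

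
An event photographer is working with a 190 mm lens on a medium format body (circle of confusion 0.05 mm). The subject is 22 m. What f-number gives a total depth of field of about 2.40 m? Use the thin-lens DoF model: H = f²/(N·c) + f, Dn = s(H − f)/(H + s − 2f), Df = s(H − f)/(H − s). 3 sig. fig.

f/1.80

Write h = H − f = f²/(N·c). The thin-lens limits are Dn = s·h/(h + (s−f)) and Df = s·h/(h − (s−f)), so DoF = Df − Dn = 2·s·(s−f)·h / (h² − (s−f)²).
That is a quadratic in h: DoF·h² − 2·s·(s−f)·h − DoF·(s−f)² = 0 ⇒ h = (s−f)·(s + √(s² + DoF²)) / DoF = 21810 × (22000 + √(22000² + 2400²)) / 2400 = 21810 × (22000 + 22130.5) / 2400 ≈ 401036 mm.
Then N = f²/(c·h) = 190² / (0.05 × 401036) = 36100 / 20052 ≈ 1.80.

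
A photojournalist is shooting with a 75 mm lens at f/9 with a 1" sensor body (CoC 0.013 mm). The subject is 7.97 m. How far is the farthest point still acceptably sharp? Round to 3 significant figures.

9.54 m

Hyperfocal distance H = f²/(N·c) + f = 75²/(9 × 0.013) + 75 = 5625/0.117 + 75 ≈ 48151.9 mm ≈ 48.15 m.
Far limit Df = s·(H − f)/(H − s) = 7970 × (48151.9 − 75) / (48151.9 − 7970) = 7970 × 48076.9 / 40181.9 ≈ 9536.0 mm ≈ 9.54 m.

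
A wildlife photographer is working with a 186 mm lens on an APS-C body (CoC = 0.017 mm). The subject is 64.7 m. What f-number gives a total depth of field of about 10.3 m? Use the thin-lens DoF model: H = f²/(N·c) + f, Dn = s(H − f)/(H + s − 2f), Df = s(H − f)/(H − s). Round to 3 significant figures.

f/2.50

Write h = H − f = f²/(N·c). The thin-lens limits are Dn = s·h/(h + (s−f)) and Df = s·h/(h − (s−f)), so DoF = Df − Dn = 2·s·(s−f)·h / (h² − (s−f)²).
That is a quadratic in h: DoF·h² − 2·s·(s−f)·h − DoF·(s−f)² = 0 ⇒ h = (s−f)·(s + √(s² + DoF²)) / DoF = 64514 × (64700 + √(64700² + 10300²)) / 10300 = 64514 × (64700 + 65514.7) / 10300 ≈ 815599 mm.
Then N = f²/(c·h) = 186² / (0.017 × 815599) = 34596 / 13865 ≈ 2.50.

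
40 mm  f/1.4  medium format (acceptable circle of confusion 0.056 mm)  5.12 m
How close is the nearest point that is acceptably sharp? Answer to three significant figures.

4.10 m

Hyperfocal distance H = f²/(N·c) + f = 40²/(1.4 × 0.056) + 40 = 1600/0.0784 + 40 ≈ 20448.2 mm ≈ 20.45 m.
Near limit Dn = s·(H − f)/(H + s − 2f) = 5120 × (20448.2 − 40) / (20448.2 + 5120 − 2 × 40) = 5120 × 20408.2 / 25488.2 ≈ 4099.5 mm ≈ 4.10 m.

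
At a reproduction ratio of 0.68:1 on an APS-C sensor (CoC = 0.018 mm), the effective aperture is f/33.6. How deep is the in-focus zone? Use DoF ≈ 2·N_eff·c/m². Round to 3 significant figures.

At magnification m, DoF ≈ 2·N_eff·c/m² = 2 × 33.6 × 0.018 / 0.68² = 1.21 / 0.4624 ≈ 2.62 mm.

2.62 mm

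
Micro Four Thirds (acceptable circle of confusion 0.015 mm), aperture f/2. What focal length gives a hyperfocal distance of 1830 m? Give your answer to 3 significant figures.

From H = f²/(N·c) + f, with f ≪ H: f ≈ √(H·N·c) = √(1830000 × 2 × 0.015) = √54900 ≈ 234.3 mm.
The +f correction barely moves this — solving exactly, f² + N·c·f − N·c·H = 0 ⇒ f = (−N·c + √((N·c)² + 4·N·c·H))/2 = (−0.03 + √219600)/2 ≈ 234.29 mm, so f ≈ 234 mm.

234 mm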